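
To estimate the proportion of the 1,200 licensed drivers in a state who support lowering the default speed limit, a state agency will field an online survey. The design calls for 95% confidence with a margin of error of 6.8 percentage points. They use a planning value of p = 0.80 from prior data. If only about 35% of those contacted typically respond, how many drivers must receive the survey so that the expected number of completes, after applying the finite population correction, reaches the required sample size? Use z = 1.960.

343

Completed interviews needed (unadjusted): n₀ = 1.960² × 0.1600 / 0.068² ≈ 132.93 → 133.
FPC for N = 1,200: n = 133 / (1 + 132/1200) = 133 / 1.1100 ≈ 119.82 → 120.
At a 35% response rate, contacts needed = 120 / 0.35 ≈ 342.86 → 343.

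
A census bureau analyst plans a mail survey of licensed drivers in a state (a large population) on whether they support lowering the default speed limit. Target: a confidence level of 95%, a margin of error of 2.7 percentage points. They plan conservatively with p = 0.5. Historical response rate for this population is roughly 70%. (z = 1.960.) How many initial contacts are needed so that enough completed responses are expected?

1883

Completed interviews needed: n₀ = 1.960² × 0.2500 / 0.027² ≈ 1317.42 → 1318.
At a 70% response rate, contacts needed = 1318 / 0.70 ≈ 1882.86 → 1883.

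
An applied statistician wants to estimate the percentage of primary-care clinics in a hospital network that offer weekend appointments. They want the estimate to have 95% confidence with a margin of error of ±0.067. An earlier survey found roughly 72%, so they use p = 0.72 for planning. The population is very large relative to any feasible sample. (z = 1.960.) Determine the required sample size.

With p = 0.72, p(1−p) = 0.2016.
n = z²·p(1−p)/E² = 1.960² × 0.2016 / 0.067² = 3.8416 × 0.2016 / 0.004489 ≈ 172.53.
Rounding up gives n = 173.

173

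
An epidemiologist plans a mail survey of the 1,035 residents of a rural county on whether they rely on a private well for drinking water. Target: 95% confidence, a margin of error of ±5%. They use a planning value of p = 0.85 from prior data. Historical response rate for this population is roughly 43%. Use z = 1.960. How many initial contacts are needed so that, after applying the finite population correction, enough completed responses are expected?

384

Completed interviews needed (unadjusted): n₀ = 1.960² × 0.1275 / 0.050² ≈ 195.92 → 196.
FPC for N = 1,035: n = 196 / (1 + 195/1035) = 196 / 1.1884 ≈ 164.93 → 165.
At a 43% response rate, contacts needed = 165 / 0.43 ≈ 383.72 → 384.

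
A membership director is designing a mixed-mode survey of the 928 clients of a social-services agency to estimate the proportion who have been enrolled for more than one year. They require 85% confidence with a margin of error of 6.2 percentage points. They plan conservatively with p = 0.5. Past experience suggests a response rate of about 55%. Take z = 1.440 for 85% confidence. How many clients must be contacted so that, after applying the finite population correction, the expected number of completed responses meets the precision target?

Completed interviews needed (unadjusted): n₀ = 1.440² × 0.2500 / 0.062² ≈ 134.86 → 135.
FPC for N = 928: n = 135 / (1 + 134/928) = 135 / 1.1444 ≈ 117.97 → 118.
At a 55% response rate, contacts needed = 118 / 0.55 ≈ 214.55 → 215.

215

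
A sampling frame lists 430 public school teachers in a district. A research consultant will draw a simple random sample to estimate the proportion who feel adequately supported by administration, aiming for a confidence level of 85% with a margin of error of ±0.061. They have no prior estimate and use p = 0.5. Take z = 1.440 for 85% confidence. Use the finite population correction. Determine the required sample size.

Unadjusted: n₀ = 1.440² × 0.50 × 0.50 / 0.061² ≈ 139.32, so n₀ = 140.
Finite population correction with N = 430: n = n₀ / (1 + (n₀−1)/N) = 140 / (1 + 139/430) = 140 / 1.3233 ≈ 105.80.
Rounding up, n = 106.

106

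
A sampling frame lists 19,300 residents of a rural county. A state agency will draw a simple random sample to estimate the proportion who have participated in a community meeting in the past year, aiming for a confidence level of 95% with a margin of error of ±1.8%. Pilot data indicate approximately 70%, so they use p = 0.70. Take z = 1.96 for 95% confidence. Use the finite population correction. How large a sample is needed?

Unadjusted: n₀ = 1.96² × 0.70 × 0.30 / 0.018² ≈ 2489.93, so n₀ = 2490.
Finite population correction with N = 19,300: n = n₀ / (1 + (n₀−1)/N) = 2490 / (1 + 2489/19300) = 2490 / 1.1290 ≈ 2205.56.
Rounding up, n = 2206.

2206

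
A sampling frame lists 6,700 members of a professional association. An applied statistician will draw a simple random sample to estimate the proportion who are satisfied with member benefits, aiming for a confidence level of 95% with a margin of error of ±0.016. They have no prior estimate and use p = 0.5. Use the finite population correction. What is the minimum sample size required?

For 95% confidence, z = 1.960.
Unadjusted: n₀ = 1.960² × 0.50 × 0.50 / 0.016² ≈ 3751.56, so n₀ = 3752.
Finite population correction with N = 6,700: n = n₀ / (1 + (n₀−1)/N) = 3752 / (1 + 3751/6700) = 3752 / 1.5599 ≈ 2405.36.
Rounding up, n = 2406.

2406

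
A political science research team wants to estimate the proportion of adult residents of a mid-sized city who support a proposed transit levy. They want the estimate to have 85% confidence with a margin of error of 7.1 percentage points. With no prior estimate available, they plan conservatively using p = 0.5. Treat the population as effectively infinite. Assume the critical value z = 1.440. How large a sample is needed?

103

With p = 0.5, p(1−p) = 0.25.
n = z²·p(1−p)/E² = 1.440² × 0.2500 / 0.071² = 2.0736 × 0.2500 / 0.005041 ≈ 102.84.
Rounding up gives n = 103.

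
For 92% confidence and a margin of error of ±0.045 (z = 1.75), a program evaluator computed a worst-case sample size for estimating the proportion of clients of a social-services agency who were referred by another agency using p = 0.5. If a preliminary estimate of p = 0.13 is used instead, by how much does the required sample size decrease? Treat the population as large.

207

Conservative (p = 0.5): n = 1.75² × 0.25 / 0.045² ≈ 378.09 → 379.
Using p = 0.13: p(1−p) = 0.1131, so n = 1.75² × 0.1131 / 0.045² ≈ 171.05 → 172.
Reduction: 379 − 172 = 207.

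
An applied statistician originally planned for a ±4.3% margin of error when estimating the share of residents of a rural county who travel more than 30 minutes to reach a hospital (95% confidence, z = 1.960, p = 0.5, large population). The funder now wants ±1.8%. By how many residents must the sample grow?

2445

At ±4.3%: n = 1.960² × 0.2500 / 0.043² ≈ 519.42 → 520.
At ±1.8%: n = 1.960² × 0.2500 / 0.018² ≈ 2964.20 → 2965.
Additional respondents: 2965 − 520 = 2445.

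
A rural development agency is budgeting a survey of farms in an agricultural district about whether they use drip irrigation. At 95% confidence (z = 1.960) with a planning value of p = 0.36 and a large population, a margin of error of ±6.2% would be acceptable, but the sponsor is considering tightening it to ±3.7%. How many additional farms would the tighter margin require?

At ±6.2%: n = 1.960² × 0.2304 / 0.062² ≈ 230.26 → 231.
At ±3.7%: n = 1.960² × 0.2304 / 0.037² ≈ 646.53 → 647.
Additional respondents: 647 − 231 = 416.

416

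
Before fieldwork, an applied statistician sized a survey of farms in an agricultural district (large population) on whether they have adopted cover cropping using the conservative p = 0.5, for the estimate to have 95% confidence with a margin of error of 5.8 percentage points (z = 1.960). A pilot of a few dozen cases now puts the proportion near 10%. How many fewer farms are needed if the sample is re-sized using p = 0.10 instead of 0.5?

Conservative (p = 0.5): n = 1.960² × 0.25 / 0.058² ≈ 285.49 → 286.
Using p = 0.10: p(1−p) = 0.0900, so n = 1.960² × 0.0900 / 0.058² ≈ 102.78 → 103.
Reduction: 286 − 103 = 183.

183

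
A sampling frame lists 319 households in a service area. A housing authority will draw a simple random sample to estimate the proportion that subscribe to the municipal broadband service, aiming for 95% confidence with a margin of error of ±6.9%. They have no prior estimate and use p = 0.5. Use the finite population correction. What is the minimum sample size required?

For 95% confidence, z = 1.960.
Unadjusted: n₀ = 1.960² × 0.50 × 0.50 / 0.069² ≈ 201.72, so n₀ = 202.
Finite population correction with N = 319: n = n₀ / (1 + (n₀−1)/N) = 202 / (1 + 201/319) = 202 / 1.6301 ≈ 123.92.
Rounding up, n = 124.

124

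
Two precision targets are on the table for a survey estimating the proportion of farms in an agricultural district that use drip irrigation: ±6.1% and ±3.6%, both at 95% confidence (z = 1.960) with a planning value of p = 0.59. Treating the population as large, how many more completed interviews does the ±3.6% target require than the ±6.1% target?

468

At ±6.1%: n = 1.960² × 0.2419 / 0.061² ≈ 249.74 → 250.
At ±3.6%: n = 1.960² × 0.2419 / 0.036² ≈ 717.04 → 718.
Additional respondents: 718 − 250 = 468.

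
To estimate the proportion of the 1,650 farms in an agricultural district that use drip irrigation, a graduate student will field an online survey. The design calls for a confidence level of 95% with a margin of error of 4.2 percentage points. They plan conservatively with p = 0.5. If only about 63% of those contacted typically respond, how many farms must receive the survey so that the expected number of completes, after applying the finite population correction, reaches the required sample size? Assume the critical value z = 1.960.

651

Completed interviews needed (unadjusted): n₀ = 1.960² × 0.2500 / 0.042² ≈ 544.44 → 545.
FPC for N = 1,650: n = 545 / (1 + 544/1650) = 545 / 1.3297 ≈ 409.87 → 410.
At a 63% response rate, contacts needed = 410 / 0.63 ≈ 650.79 → 651.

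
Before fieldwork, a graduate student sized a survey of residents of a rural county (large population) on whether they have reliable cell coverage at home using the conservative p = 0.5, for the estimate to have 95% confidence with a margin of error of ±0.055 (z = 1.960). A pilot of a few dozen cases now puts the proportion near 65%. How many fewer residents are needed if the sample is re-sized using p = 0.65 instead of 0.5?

29

Conservative (p = 0.5): n = 1.960² × 0.25 / 0.055² ≈ 317.49 → 318.
Using p = 0.65: p(1−p) = 0.2275, so n = 1.960² × 0.2275 / 0.055² ≈ 288.91 → 289.
Reduction: 318 − 289 = 29.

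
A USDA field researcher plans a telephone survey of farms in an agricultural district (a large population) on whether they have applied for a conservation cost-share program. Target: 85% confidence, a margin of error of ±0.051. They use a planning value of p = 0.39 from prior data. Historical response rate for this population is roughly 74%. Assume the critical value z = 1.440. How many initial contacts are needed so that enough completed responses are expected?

Completed interviews needed: n₀ = 1.440² × 0.2379 / 0.051² ≈ 189.66 → 190.
At a 74% response rate, contacts needed = 190 / 0.74 ≈ 256.76 → 257.

257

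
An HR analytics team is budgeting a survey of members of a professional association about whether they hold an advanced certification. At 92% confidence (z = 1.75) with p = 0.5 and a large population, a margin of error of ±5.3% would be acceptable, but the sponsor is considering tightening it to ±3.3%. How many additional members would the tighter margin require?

At ±5.3%: n = 1.75² × 0.2500 / 0.053² ≈ 272.56 → 273.
At ±3.3%: n = 1.75² × 0.2500 / 0.033² ≈ 703.05 → 704.
Additional respondents: 704 − 273 = 431.

431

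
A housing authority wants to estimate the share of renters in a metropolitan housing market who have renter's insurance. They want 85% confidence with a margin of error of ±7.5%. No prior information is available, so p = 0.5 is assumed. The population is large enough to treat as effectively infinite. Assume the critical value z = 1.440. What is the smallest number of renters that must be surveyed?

With p = 0.5, p(1−p) = 0.25.
n = z²·p(1−p)/E² = 1.440² × 0.2500 / 0.075² = 2.0736 × 0.2500 / 0.005625 ≈ 92.16.
Rounding up gives n = 93.

93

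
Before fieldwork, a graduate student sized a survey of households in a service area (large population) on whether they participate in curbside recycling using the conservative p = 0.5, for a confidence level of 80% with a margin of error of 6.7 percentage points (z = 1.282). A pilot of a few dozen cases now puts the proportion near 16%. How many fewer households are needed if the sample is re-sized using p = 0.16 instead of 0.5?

Conservative (p = 0.5): n = 1.282² × 0.25 / 0.067² ≈ 91.53 → 92.
Using p = 0.16: p(1−p) = 0.1344, so n = 1.282² × 0.1344 / 0.067² ≈ 49.21 → 50.
Reduction: 92 − 50 = 42.

42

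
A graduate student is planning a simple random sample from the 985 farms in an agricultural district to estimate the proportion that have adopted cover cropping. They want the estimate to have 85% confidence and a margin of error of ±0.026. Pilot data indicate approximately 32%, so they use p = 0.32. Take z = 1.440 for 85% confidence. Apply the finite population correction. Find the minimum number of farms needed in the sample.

Unadjusted: n₀ = 1.440² × 0.32 × 0.68 / 0.026² ≈ 667.48, so n₀ = 668.
Finite population correction with N = 985: n = n₀ / (1 + (n₀−1)/N) = 668 / (1 + 667/985) = 668 / 1.6772 ≈ 398.29.
Rounding up, n = 399.

399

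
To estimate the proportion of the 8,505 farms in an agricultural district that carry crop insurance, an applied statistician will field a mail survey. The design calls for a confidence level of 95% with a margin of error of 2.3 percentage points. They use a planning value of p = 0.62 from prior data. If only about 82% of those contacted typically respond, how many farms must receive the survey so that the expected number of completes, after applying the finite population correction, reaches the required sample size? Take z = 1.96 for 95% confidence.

Completed interviews needed (unadjusted): n₀ = 1.96² × 0.2356 / 0.023² ≈ 1710.93 → 1711.
FPC for N = 8,505: n = 1711 / (1 + 1710/8505) = 1711 / 1.2011 ≈ 1424.58 → 1425.
At an 82% response rate, contacts needed = 1425 / 0.82 ≈ 1737.80 → 1738.

1738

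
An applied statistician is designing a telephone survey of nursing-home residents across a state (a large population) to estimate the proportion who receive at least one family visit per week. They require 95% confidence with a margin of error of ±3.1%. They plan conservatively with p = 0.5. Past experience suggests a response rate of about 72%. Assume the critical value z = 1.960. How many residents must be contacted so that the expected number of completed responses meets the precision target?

Completed interviews needed: n₀ = 1.960² × 0.2500 / 0.031² ≈ 999.38 → 1000.
At a 72% response rate, contacts needed = 1000 / 0.72 ≈ 1388.89 → 1389.

1389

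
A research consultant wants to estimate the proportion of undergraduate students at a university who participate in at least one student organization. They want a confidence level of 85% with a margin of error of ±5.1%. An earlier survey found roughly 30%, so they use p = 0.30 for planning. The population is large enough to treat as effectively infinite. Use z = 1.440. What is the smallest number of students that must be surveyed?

With p = 0.30, p(1−p) = 0.2100.
n = z²·p(1−p)/E² = 1.440² × 0.2100 / 0.051² = 2.0736 × 0.2100 / 0.002601 ≈ 167.42.
Rounding up gives n = 168.

168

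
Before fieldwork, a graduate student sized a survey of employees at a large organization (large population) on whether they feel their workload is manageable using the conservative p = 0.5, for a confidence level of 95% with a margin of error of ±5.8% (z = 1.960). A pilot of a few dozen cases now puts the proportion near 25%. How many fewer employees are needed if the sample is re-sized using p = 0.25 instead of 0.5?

71

Conservative (p = 0.5): n = 1.960² × 0.25 / 0.058² ≈ 285.49 → 286.
Using p = 0.25: p(1−p) = 0.1875, so n = 1.960² × 0.1875 / 0.058² ≈ 214.12 → 215.
Reduction: 286 − 215 = 71.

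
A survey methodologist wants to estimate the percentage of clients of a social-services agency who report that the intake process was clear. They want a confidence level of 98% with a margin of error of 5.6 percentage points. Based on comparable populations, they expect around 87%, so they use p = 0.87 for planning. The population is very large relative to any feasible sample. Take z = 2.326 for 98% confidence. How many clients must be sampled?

196

With p = 0.87, p(1−p) = 0.1131.
n = z²·p(1−p)/E² = 2.326² × 0.1131 / 0.056² = 5.4103 × 0.1131 / 0.003136 ≈ 195.12.
Rounding up gives n = 196.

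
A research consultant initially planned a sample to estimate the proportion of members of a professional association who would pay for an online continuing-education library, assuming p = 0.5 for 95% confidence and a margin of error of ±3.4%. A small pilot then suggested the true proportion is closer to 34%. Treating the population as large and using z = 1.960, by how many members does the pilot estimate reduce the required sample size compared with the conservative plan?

85

Conservative (p = 0.5): n = 1.960² × 0.25 / 0.034² ≈ 830.80 → 831.
Using p = 0.34: p(1−p) = 0.2244, so n = 1.960² × 0.2244 / 0.034² ≈ 745.72 → 746.
Reduction: 831 − 746 = 85.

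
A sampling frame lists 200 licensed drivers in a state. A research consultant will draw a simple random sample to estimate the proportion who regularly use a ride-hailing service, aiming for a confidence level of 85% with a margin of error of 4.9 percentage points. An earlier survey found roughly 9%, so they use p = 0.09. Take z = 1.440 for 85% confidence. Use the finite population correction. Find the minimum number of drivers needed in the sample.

Unadjusted: n₀ = 1.440² × 0.09 × 0.91 / 0.049² ≈ 70.73, so n₀ = 71.
Finite population correction with N = 200: n = n₀ / (1 + (n₀−1)/N) = 71 / (1 + 70/200) = 71 / 1.3500 ≈ 52.59.
Rounding up, n = 53.

53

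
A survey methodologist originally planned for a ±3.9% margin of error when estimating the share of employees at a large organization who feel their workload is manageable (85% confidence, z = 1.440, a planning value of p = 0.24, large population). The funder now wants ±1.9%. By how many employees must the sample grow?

799

At ±3.9%: n = 1.440² × 0.1824 / 0.039² ≈ 248.67 → 249.
At ±1.9%: n = 1.440² × 0.1824 / 0.019² ≈ 1047.71 → 1048.
Additional respondents: 1048 − 249 = 799.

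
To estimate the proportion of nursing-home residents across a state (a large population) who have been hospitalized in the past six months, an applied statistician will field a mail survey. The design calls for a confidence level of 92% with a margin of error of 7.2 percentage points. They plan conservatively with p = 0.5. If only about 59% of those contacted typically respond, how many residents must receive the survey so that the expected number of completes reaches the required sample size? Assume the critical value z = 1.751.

251

Completed interviews needed: n₀ = 1.751² × 0.2500 / 0.072² ≈ 147.86 → 148.
At a 59% response rate, contacts needed = 148 / 0.59 ≈ 250.85 → 251.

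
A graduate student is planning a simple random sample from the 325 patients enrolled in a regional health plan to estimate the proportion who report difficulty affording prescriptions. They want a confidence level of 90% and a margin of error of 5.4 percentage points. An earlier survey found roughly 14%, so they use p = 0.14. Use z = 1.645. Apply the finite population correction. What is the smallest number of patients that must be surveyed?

Unadjusted: n₀ = 1.645² × 0.14 × 0.86 / 0.054² ≈ 111.73, so n₀ = 112.
Finite population correction with N = 325: n = n₀ / (1 + (n₀−1)/N) = 112 / (1 + 111/325) = 112 / 1.3415 ≈ 83.49.
Rounding up, n = 84.

84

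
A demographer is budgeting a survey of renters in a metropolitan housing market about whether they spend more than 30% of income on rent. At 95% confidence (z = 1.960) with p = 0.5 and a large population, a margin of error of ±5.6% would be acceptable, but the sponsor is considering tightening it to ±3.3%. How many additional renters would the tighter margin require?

575

At ±5.6%: n = 1.960² × 0.2500 / 0.056² ≈ 306.25 → 307.
At ±3.3%: n = 1.960² × 0.2500 / 0.033² ≈ 881.91 → 882.
Additional respondents: 882 − 307 = 575.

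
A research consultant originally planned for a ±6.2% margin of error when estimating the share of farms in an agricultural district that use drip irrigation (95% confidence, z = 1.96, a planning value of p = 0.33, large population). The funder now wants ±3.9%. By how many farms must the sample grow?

At ±6.2%: n = 1.96² × 0.2211 / 0.062² ≈ 220.96 → 221.
At ±3.9%: n = 1.96² × 0.2211 / 0.039² ≈ 558.43 → 559.
Additional respondents: 559 − 221 = 338.

338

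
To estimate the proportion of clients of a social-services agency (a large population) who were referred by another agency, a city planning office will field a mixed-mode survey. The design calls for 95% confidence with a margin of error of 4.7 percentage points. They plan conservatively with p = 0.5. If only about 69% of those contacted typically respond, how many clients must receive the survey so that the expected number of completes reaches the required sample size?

631

For 95% confidence, z = 1.96.
Completed interviews needed: n₀ = 1.96² × 0.2500 / 0.047² ≈ 434.77 → 435.
At a 69% response rate, contacts needed = 435 / 0.69 ≈ 630.43 → 631.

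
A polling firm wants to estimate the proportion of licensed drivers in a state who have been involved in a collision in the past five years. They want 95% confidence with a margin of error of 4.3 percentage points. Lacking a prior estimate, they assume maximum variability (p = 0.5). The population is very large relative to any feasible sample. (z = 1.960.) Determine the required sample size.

520

With p = 0.5, p(1−p) = 0.25.
n = z²·p(1−p)/E² = 1.960² × 0.2500 / 0.043² = 3.8416 × 0.2500 / 0.001849 ≈ 519.42.
Rounding up gives n = 520.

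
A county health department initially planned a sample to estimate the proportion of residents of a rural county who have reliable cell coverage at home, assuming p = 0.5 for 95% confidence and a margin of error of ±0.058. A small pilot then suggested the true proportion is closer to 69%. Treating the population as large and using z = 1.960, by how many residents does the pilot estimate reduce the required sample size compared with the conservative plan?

Conservative (p = 0.5): n = 1.960² × 0.25 / 0.058² ≈ 285.49 → 286.
Using p = 0.69: p(1−p) = 0.2139, so n = 1.960² × 0.2139 / 0.058² ≈ 244.27 → 245.
Reduction: 286 − 245 = 41.

41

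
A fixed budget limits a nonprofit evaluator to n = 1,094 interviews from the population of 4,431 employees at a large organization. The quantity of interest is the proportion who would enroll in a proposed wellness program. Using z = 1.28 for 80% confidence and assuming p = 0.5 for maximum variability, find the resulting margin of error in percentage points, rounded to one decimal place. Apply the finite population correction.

Finite-population factor: (N−n)/(N−1) = (4431−1094)/(4431−1) = 0.7533.
SE(p̂) = √[p(1−p)/n · (N−n)/(N−1)] = √[0.2500/1094 × 0.7533] = 0.01312.
E = z × SE = 1.28 × 0.01312 = 0.01679 ≈ 1.7 percentage points.

1.7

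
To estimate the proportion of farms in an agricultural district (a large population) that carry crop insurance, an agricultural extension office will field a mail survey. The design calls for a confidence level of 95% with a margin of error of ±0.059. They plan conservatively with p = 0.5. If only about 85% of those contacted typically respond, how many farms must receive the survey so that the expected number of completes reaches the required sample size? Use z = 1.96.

Completed interviews needed: n₀ = 1.96² × 0.2500 / 0.059² ≈ 275.90 → 276.
At an 85% response rate, contacts needed = 276 / 0.85 ≈ 324.71 → 325.

325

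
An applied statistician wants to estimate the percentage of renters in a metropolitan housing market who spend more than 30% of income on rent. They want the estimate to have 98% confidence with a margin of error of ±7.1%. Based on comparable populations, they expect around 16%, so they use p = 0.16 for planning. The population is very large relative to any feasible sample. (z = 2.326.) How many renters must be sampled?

145

With p = 0.16, p(1−p) = 0.1344.
n = z²·p(1−p)/E² = 2.326² × 0.1344 / 0.071² = 5.4103 × 0.1344 / 0.005041 ≈ 144.25.
Rounding up gives n = 145.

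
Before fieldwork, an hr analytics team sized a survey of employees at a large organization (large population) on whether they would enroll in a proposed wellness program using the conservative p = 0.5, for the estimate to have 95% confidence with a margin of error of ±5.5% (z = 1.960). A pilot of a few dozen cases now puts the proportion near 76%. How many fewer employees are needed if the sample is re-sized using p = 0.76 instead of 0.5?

Conservative (p = 0.5): n = 1.960² × 0.25 / 0.055² ≈ 317.49 → 318.
Using p = 0.76: p(1−p) = 0.1824, so n = 1.960² × 0.1824 / 0.055² ≈ 231.64 → 232.
Reduction: 318 − 232 = 86.

86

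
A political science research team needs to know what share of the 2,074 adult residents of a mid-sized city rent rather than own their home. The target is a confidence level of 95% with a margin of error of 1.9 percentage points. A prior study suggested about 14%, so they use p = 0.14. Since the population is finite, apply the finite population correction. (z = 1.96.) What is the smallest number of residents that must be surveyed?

Unadjusted: n₀ = 1.96² × 0.14 × 0.86 / 0.019² ≈ 1281.24, so n₀ = 1282.
Finite population correction with N = 2,074: n = n₀ / (1 + (n₀−1)/N) = 1282 / (1 + 1281/2074) = 1282 / 1.6176 ≈ 792.51.
Rounding up, n = 793.

793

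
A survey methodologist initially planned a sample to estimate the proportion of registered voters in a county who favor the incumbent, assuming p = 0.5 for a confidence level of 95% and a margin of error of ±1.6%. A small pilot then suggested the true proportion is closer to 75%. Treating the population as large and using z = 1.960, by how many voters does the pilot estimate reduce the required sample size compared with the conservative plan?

938

Conservative (p = 0.5): n = 1.960² × 0.25 / 0.016² ≈ 3751.56 → 3752.
Using p = 0.75: p(1−p) = 0.1875, so n = 1.960² × 0.1875 / 0.016² ≈ 2813.67 → 2814.
Reduction: 3752 − 2814 = 938.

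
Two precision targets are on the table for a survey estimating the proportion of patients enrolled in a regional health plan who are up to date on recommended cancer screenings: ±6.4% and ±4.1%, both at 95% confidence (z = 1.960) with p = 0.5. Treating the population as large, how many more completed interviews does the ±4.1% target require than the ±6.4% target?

At ±6.4%: n = 1.960² × 0.2500 / 0.064² ≈ 234.47 → 235.
At ±4.1%: n = 1.960² × 0.2500 / 0.041² ≈ 571.33 → 572.
Additional respondents: 572 − 235 = 337.

337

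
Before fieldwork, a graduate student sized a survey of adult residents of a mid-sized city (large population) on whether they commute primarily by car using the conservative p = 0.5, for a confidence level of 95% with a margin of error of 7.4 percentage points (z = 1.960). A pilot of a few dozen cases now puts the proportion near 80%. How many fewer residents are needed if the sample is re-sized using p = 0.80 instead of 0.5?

Conservative (p = 0.5): n = 1.960² × 0.25 / 0.074² ≈ 175.38 → 176.
Using p = 0.80: p(1−p) = 0.1600, so n = 1.960² × 0.1600 / 0.074² ≈ 112.25 → 113.
Reduction: 176 − 113 = 63.

63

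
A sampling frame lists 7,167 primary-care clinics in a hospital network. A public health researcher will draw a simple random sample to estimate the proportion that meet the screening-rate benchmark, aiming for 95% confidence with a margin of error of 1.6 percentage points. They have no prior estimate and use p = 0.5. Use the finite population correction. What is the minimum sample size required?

For 95% confidence, z = 1.960.
Unadjusted: n₀ = 1.960² × 0.50 × 0.50 / 0.016² ≈ 3751.56, so n₀ = 3752.
Finite population correction with N = 7,167: n = n₀ / (1 + (n₀−1)/N) = 3752 / (1 + 3751/7167) = 3752 / 1.5234 ≈ 2462.96.
Rounding up, n = 2463.

2463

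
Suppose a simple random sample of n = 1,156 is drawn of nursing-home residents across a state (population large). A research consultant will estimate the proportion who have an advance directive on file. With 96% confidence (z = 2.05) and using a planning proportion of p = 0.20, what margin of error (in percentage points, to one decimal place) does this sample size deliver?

2.4

SE(p̂) = √[p(1−p)/n] = √[0.1600/1156] = 0.01176.
E = z × SE = 2.05 × 0.01176 = 0.02412, or 2.4 percentage points.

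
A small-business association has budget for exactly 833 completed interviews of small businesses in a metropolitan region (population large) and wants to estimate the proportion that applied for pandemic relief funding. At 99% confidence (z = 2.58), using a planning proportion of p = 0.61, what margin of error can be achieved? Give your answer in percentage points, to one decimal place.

SE(p̂) = √[p(1−p)/n] = √[0.2379/833] = 0.01690.
E = z × SE = 2.58 × 0.01690 = 0.04360, or 4.4 percentage points.

4.4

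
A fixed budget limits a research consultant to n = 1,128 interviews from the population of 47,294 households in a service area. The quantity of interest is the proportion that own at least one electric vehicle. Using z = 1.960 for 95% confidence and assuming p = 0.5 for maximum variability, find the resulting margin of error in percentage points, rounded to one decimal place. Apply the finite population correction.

Finite-population factor: (N−n)/(N−1) = (47294−1128)/(47294−1) = 0.9762.
SE(p̂) = √[p(1−p)/n · (N−n)/(N−1)] = √[0.2500/1128 × 0.9762] = 0.01471.
E = z × SE = 1.960 × 0.01471 = 0.02883 ≈ 2.9 percentage points.

2.9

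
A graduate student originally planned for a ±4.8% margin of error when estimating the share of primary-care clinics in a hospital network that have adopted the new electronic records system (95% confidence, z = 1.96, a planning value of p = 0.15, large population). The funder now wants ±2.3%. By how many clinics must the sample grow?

713

At ±4.8%: n = 1.96² × 0.1275 / 0.048² ≈ 212.59 → 213.
At ±2.3%: n = 1.96² × 0.1275 / 0.023² ≈ 925.91 → 926.
Additional respondents: 926 − 213 = 713.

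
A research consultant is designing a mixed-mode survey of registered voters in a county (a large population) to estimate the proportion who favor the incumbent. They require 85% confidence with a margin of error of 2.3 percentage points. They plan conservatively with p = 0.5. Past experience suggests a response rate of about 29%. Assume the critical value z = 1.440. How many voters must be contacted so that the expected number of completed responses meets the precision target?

3380

Completed interviews needed: n₀ = 1.440² × 0.2500 / 0.023² ≈ 979.96 → 980.
At a 29% response rate, contacts needed = 980 / 0.29 ≈ 3379.31 → 3380.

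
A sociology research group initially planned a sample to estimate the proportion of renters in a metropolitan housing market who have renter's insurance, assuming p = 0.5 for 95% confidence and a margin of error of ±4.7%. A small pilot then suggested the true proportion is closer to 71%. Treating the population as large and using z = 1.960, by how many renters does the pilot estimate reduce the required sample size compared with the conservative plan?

Conservative (p = 0.5): n = 1.960² × 0.25 / 0.047² ≈ 434.77 → 435.
Using p = 0.71: p(1−p) = 0.2059, so n = 1.960² × 0.2059 / 0.047² ≈ 358.07 → 359.
Reduction: 435 − 359 = 76.

76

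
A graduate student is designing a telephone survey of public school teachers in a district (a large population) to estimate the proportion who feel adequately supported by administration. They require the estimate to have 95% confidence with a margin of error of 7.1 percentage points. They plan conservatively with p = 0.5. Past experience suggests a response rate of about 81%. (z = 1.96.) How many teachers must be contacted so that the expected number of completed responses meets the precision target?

Completed interviews needed: n₀ = 1.96² × 0.2500 / 0.071² ≈ 190.52 → 191.
At an 81% response rate, contacts needed = 191 / 0.81 ≈ 235.80 → 236.

236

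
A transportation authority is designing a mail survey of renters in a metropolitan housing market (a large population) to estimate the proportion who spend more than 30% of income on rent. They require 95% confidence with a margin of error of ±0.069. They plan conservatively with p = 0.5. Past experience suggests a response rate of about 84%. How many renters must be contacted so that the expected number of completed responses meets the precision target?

For 95% confidence, z = 1.96.
Completed interviews needed: n₀ = 1.96² × 0.2500 / 0.069² ≈ 201.72 → 202.
At an 84% response rate, contacts needed = 202 / 0.84 ≈ 240.48 → 241.

241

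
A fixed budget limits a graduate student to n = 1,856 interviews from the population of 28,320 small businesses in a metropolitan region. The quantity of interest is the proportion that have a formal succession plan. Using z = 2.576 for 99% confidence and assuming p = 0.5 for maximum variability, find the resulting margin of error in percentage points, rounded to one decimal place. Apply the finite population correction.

2.9

Finite-population factor: (N−n)/(N−1) = (28320−1856)/(28320−1) = 0.9345.
SE(p̂) = √[p(1−p)/n · (N−n)/(N−1)] = √[0.2500/1856 × 0.9345] = 0.01122.
E = z × SE = 2.576 × 0.01122 = 0.02890 ≈ 2.9 percentage points.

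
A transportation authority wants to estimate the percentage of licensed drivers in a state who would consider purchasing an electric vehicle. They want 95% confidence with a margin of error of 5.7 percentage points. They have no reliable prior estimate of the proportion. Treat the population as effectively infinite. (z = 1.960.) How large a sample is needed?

With no prior estimate, use p = 0.5, giving p(1−p) = 0.25.
n = z²·p(1−p)/E² = 1.960² × 0.2500 / 0.057² = 3.8416 × 0.2500 / 0.003249 ≈ 295.60.
Rounding up gives n = 296.

296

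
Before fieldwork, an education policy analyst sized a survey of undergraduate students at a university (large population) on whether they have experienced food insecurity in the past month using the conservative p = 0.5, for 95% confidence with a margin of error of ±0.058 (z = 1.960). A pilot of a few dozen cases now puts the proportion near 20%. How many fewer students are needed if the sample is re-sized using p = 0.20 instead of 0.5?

Conservative (p = 0.5): n = 1.960² × 0.25 / 0.058² ≈ 285.49 → 286.
Using p = 0.20: p(1−p) = 0.1600, so n = 1.960² × 0.1600 / 0.058² ≈ 182.72 → 183.
Reduction: 286 − 183 = 103.

103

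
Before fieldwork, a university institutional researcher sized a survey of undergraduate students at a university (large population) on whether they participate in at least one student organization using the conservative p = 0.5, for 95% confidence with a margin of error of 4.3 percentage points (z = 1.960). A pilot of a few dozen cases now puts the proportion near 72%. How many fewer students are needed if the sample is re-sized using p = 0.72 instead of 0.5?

Conservative (p = 0.5): n = 1.960² × 0.25 / 0.043² ≈ 519.42 → 520.
Using p = 0.72: p(1−p) = 0.2016, so n = 1.960² × 0.2016 / 0.043² ≈ 418.86 → 419.
Reduction: 520 − 419 = 101.

101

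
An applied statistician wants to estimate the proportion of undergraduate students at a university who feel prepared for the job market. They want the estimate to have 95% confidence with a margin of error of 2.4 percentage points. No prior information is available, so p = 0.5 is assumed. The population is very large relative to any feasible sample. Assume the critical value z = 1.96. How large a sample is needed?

1668

With p = 0.5, p(1−p) = 0.25.
n = z²·p(1−p)/E² = 1.96² × 0.2500 / 0.024² = 3.8416 × 0.2500 / 0.000576 ≈ 1667.36.
Rounding up gives n = 1668.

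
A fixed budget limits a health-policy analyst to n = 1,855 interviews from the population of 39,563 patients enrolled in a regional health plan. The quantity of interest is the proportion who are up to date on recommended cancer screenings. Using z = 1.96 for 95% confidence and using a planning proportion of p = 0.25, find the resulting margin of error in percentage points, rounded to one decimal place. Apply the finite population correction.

1.9

Finite-population factor: (N−n)/(N−1) = (39563−1855)/(39563−1) = 0.9531.
SE(p̂) = √[p(1−p)/n · (N−n)/(N−1)] = √[0.1875/1855 × 0.9531] = 0.00982.
E = z × SE = 1.96 × 0.00982 = 0.01924 ≈ 1.9 percentage points.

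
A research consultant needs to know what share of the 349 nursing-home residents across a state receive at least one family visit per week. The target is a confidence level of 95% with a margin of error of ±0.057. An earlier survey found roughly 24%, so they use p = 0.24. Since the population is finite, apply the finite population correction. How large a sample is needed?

For 95% confidence, z = 1.960.
Unadjusted: n₀ = 1.960² × 0.24 × 0.76 / 0.057² ≈ 215.67, so n₀ = 216.
Finite population correction with N = 349: n = n₀ / (1 + (n₀−1)/N) = 216 / (1 + 215/349) = 216 / 1.6160 ≈ 133.66.
Rounding up, n = 134.

134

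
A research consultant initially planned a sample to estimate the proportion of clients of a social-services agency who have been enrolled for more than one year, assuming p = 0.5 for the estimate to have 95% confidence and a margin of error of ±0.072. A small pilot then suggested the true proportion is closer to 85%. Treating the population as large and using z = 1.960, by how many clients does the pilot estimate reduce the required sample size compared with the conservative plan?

Conservative (p = 0.5): n = 1.960² × 0.25 / 0.072² ≈ 185.26 → 186.
Using p = 0.85: p(1−p) = 0.1275, so n = 1.960² × 0.1275 / 0.072² ≈ 94.48 → 95.
Reduction: 186 − 95 = 91.

91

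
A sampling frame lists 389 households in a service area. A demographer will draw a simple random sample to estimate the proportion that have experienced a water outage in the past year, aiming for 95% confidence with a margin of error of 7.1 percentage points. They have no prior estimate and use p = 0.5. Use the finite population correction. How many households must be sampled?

For 95% confidence, z = 1.96.
Unadjusted: n₀ = 1.96² × 0.50 × 0.50 / 0.071² ≈ 190.52, so n₀ = 191.
Finite population correction with N = 389: n = n₀ / (1 + (n₀−1)/N) = 191 / (1 + 190/389) = 191 / 1.4884 ≈ 128.32.
Rounding up, n = 129.

129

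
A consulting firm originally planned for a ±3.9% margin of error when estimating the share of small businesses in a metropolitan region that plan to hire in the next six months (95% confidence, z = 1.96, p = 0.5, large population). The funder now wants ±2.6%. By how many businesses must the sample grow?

At ±3.9%: n = 1.96² × 0.2500 / 0.039² ≈ 631.43 → 632.
At ±2.6%: n = 1.96² × 0.2500 / 0.026² ≈ 1420.71 → 1421.
Additional respondents: 1421 − 632 = 789.

789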